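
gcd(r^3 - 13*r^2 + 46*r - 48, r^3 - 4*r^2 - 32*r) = r - 8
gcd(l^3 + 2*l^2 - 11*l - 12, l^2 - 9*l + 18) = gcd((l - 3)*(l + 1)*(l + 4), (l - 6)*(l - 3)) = l - 3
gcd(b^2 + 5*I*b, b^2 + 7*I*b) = b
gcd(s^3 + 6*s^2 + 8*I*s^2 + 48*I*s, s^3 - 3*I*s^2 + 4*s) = s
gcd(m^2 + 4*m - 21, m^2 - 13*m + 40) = 1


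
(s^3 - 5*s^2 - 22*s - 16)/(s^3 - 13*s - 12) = (s^2 - 6*s - 16)/(s^2 - s - 12)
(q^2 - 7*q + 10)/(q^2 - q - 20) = (q - 2)/(q + 4)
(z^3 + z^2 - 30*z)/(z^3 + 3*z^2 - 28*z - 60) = z/(z + 2)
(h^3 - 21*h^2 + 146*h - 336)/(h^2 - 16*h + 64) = (h^2 - 13*h + 42)/(h - 8)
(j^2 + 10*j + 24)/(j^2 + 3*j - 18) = (j + 4)/(j - 3)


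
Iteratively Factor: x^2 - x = (x - 1)*(x)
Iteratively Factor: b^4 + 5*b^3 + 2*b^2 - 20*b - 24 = (b + 2)*(b^3 + 3*b^2 - 4*b - 12) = (b + 2)^2*(b^2 + b - 6) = (b - 2)*(b + 2)^2*(b + 3)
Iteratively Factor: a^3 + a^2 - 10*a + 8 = (a - 1)*(a^2 + 2*a - 8) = (a - 1)*(a + 4)*(a - 2)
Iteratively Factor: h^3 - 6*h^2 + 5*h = (h)*(h^2 - 6*h + 5) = h*(h - 1)*(h - 5)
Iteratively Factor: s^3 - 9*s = (s)*(s^2 - 9) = s*(s + 3)*(s - 3)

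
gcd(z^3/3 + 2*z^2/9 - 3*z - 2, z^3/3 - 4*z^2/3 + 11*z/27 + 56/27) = 1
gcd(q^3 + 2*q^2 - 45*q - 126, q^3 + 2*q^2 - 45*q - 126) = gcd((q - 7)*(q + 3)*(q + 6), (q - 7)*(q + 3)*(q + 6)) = q^3 + 2*q^2 - 45*q - 126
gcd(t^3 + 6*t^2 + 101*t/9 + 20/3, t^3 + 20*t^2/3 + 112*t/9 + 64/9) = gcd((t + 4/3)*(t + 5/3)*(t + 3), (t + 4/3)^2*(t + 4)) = t + 4/3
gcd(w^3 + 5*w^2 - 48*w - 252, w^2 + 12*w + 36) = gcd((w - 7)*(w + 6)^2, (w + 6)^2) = w^2 + 12*w + 36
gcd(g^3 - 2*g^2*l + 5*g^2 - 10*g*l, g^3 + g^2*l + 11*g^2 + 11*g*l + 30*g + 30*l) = g + 5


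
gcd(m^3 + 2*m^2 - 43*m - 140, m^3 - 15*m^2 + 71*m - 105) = m - 7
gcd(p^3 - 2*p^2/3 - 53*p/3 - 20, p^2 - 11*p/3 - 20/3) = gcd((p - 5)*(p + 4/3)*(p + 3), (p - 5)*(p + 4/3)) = p^2 - 11*p/3 - 20/3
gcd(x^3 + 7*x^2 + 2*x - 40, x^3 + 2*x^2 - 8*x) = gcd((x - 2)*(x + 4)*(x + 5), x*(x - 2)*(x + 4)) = x^2 + 2*x - 8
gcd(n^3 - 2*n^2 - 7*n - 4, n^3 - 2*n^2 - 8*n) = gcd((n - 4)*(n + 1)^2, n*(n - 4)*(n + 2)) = n - 4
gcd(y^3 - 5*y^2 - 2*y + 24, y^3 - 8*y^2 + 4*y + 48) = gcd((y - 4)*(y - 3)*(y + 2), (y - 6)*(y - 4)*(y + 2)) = y^2 - 2*y - 8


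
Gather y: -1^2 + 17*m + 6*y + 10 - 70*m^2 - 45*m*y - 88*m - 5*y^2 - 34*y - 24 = -70*m^2 - 71*m - 5*y^2 + y*(-45*m - 28) - 15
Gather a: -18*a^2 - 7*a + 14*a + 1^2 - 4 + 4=-18*a^2 + 7*a + 1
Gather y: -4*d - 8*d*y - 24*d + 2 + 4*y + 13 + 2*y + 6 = -28*d + y*(6 - 8*d) + 21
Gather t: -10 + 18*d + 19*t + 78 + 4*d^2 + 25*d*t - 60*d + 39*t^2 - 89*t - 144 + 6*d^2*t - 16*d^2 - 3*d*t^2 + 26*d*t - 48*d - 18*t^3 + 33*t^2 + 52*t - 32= -12*d^2 - 90*d - 18*t^3 + t^2*(72 - 3*d) + t*(6*d^2 + 51*d - 18) - 108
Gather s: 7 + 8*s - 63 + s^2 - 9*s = s^2 - s - 56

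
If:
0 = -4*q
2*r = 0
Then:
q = 0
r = 0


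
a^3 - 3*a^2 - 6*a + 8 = (a - 4)*(a - 1)*(a + 2)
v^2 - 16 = (v - 4)*(v + 4)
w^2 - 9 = (w - 3)*(w + 3)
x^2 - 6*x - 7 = (x - 7)*(x + 1)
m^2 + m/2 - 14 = (m - 7/2)*(m + 4)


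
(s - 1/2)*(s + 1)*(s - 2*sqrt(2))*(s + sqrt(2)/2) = s^4 - 3*sqrt(2)*s^3/2 + s^3/2 - 5*s^2/2 - 3*sqrt(2)*s^2/4 - s + 3*sqrt(2)*s/4 + 1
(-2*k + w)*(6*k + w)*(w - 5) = -12*k^2*w + 60*k^2 + 4*k*w^2 - 20*k*w + w^3 - 5*w^2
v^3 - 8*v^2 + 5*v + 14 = (v - 7)*(v - 2)*(v + 1)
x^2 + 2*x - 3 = (x - 1)*(x + 3)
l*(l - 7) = l^2 - 7*l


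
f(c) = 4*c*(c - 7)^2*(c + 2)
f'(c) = 4*c*(c - 7)^2 + 4*c*(c + 2)*(2*c - 14) + 4*(c - 7)^2*(c + 2) = 16*c^3 - 144*c^2 + 168*c + 392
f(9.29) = 2200.09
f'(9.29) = 2353.17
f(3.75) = 911.02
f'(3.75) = -159.25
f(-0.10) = -38.31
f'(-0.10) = 373.74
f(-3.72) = 2941.18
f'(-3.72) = -3049.35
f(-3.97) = 3764.70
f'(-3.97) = -3545.66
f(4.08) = 846.04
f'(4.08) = -232.96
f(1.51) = 638.98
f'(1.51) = 372.43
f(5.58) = 341.15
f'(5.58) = -374.34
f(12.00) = 16800.00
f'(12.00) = 9320.00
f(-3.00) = 1200.00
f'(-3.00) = -1840.00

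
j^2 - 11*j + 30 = (j - 6)*(j - 5)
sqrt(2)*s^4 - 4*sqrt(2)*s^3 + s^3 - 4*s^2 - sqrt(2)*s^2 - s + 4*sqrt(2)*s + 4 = (s - 4)*(s - 1)*(s + 1)*(sqrt(2)*s + 1)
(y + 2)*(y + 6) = y^2 + 8*y + 12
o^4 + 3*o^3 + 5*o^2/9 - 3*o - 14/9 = (o - 1)*(o + 2/3)*(o + 1)*(o + 7/3)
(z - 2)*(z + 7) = z^2 + 5*z - 14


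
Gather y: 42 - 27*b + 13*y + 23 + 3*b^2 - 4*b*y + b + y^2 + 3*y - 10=3*b^2 - 26*b + y^2 + y*(16 - 4*b) + 55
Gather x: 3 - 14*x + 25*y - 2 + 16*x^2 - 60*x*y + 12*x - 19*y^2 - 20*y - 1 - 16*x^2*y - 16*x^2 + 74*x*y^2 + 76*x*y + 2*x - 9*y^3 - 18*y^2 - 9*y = -16*x^2*y + x*(74*y^2 + 16*y) - 9*y^3 - 37*y^2 - 4*y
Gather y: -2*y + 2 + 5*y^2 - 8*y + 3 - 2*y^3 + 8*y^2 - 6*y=-2*y^3 + 13*y^2 - 16*y + 5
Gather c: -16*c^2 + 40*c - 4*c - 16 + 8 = -16*c^2 + 36*c - 8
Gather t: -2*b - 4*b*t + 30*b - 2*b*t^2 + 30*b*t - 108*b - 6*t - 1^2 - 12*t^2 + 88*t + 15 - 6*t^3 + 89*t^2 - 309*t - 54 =-80*b - 6*t^3 + t^2*(77 - 2*b) + t*(26*b - 227) - 40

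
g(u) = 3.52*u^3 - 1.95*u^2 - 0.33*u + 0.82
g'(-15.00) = 2434.17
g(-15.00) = -12312.98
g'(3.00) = 83.01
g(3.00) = 77.32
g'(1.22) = 10.63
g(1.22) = 3.91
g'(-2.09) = 53.95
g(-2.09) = -39.14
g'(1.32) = 12.92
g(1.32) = 5.08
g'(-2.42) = 70.95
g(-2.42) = -59.69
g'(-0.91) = 11.96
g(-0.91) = -3.15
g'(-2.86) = 97.20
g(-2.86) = -96.53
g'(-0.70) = 7.57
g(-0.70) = -1.11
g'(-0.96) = 13.15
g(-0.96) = -3.77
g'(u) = 10.56*u^2 - 3.9*u - 0.33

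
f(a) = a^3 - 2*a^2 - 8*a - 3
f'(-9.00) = 271.00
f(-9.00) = -822.00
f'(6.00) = 76.00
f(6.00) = 93.00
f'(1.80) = -5.48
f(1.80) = -18.05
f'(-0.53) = -5.04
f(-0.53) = 0.53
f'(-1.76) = 8.33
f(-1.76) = -0.57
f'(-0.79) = -2.97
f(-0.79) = 1.58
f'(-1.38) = 3.23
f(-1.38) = 1.60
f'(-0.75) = -3.31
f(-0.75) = 1.45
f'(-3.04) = 31.88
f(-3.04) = -25.26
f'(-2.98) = 30.56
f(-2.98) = -23.38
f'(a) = 3*a^2 - 4*a - 8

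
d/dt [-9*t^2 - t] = -18*t - 1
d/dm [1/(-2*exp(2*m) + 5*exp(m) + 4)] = (4*exp(m) - 5)*exp(m)/(-2*exp(2*m) + 5*exp(m) + 4)^2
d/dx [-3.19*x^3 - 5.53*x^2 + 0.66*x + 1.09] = -9.57*x^2 - 11.06*x + 0.66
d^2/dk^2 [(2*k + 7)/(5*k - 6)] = 470/(5*k - 6)^3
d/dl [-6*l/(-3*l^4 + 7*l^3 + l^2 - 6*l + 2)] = 6*(-9*l^4 + 14*l^3 + l^2 - 2)/(9*l^8 - 42*l^7 + 43*l^6 + 50*l^5 - 95*l^4 + 16*l^3 + 40*l^2 - 24*l + 4)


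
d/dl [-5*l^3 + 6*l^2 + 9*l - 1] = -15*l^2 + 12*l + 9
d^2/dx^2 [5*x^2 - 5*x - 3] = 10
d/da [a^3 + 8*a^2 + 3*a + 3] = 3*a^2 + 16*a + 3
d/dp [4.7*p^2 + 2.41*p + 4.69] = 9.4*p + 2.41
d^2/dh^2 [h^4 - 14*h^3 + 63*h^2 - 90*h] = 12*h^2 - 84*h + 126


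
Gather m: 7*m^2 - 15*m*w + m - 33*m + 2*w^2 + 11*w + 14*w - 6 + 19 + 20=7*m^2 + m*(-15*w - 32) + 2*w^2 + 25*w + 33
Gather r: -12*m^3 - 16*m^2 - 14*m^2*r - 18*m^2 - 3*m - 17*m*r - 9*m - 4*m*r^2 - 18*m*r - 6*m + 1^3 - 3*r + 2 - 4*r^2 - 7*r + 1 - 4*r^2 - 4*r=-12*m^3 - 34*m^2 - 18*m + r^2*(-4*m - 8) + r*(-14*m^2 - 35*m - 14) + 4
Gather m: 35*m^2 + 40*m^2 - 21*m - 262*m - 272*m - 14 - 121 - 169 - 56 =75*m^2 - 555*m - 360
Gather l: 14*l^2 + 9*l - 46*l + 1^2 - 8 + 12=14*l^2 - 37*l + 5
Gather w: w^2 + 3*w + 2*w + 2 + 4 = w^2 + 5*w + 6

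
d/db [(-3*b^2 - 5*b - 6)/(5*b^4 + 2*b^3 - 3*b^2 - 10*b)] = (30*b^5 + 81*b^4 + 140*b^3 + 51*b^2 - 36*b - 60)/(b^2*(25*b^6 + 20*b^5 - 26*b^4 - 112*b^3 - 31*b^2 + 60*b + 100))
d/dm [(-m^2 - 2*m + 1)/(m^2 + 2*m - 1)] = 0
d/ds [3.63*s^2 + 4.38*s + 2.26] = 7.26*s + 4.38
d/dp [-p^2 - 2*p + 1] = -2*p - 2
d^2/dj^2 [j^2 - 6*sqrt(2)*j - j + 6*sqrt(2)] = 2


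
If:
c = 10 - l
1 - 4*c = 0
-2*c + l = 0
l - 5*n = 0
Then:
No Solution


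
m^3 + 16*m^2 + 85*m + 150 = (m + 5)^2*(m + 6)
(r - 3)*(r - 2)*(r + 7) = r^3 + 2*r^2 - 29*r + 42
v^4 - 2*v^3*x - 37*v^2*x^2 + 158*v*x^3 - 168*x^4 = (v - 4*x)*(v - 3*x)*(v - 2*x)*(v + 7*x)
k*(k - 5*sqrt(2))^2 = k^3 - 10*sqrt(2)*k^2 + 50*k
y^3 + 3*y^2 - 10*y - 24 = (y - 3)*(y + 2)*(y + 4)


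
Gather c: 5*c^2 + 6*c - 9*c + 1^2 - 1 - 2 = 5*c^2 - 3*c - 2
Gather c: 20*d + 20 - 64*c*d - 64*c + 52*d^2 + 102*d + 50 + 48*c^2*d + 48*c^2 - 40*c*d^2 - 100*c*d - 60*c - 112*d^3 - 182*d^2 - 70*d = c^2*(48*d + 48) + c*(-40*d^2 - 164*d - 124) - 112*d^3 - 130*d^2 + 52*d + 70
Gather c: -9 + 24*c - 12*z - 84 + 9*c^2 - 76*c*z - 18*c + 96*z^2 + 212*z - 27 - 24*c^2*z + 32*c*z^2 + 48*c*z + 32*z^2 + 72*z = c^2*(9 - 24*z) + c*(32*z^2 - 28*z + 6) + 128*z^2 + 272*z - 120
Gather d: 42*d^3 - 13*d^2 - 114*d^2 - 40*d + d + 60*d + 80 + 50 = 42*d^3 - 127*d^2 + 21*d + 130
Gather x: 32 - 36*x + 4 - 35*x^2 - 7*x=-35*x^2 - 43*x + 36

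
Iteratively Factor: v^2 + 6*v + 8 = (v + 2)*(v + 4)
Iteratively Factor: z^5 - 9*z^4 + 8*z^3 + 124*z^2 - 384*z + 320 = (z - 4)*(z^4 - 5*z^3 - 12*z^2 + 76*z - 80) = (z - 4)*(z - 2)*(z^3 - 3*z^2 - 18*z + 40) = (z - 4)*(z - 2)^2*(z^2 - z - 20) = (z - 4)*(z - 2)^2*(z + 4)*(z - 5)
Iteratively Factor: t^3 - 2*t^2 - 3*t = (t - 3)*(t^2 + t) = t*(t - 3)*(t + 1)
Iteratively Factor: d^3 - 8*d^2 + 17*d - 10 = (d - 2)*(d^2 - 6*d + 5) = (d - 2)*(d - 1)*(d - 5)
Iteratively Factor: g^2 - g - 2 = (g - 2)*(g + 1)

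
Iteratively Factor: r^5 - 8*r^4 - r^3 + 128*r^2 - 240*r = (r - 3)*(r^4 - 5*r^3 - 16*r^2 + 80*r) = r*(r - 3)*(r^3 - 5*r^2 - 16*r + 80) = r*(r - 4)*(r - 3)*(r^2 - r - 20) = r*(r - 5)*(r - 4)*(r - 3)*(r + 4)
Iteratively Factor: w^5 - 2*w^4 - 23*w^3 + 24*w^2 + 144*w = (w)*(w^4 - 2*w^3 - 23*w^2 + 24*w + 144) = w*(w - 4)*(w^3 + 2*w^2 - 15*w - 36) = w*(w - 4)*(w + 3)*(w^2 - w - 12) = w*(w - 4)^2*(w + 3)*(w + 3)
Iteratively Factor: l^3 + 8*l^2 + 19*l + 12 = (l + 4)*(l^2 + 4*l + 3) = (l + 1)*(l + 4)*(l + 3)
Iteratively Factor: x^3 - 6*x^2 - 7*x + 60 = (x + 3)*(x^2 - 9*x + 20) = (x - 5)*(x + 3)*(x - 4)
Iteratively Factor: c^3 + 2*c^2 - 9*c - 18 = (c + 2)*(c^2 - 9) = (c + 2)*(c + 3)*(c - 3)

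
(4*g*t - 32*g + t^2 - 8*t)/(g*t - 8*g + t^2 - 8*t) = (4*g + t)/(g + t)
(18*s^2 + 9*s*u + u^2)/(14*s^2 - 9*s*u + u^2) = (18*s^2 + 9*s*u + u^2)/(14*s^2 - 9*s*u + u^2)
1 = 1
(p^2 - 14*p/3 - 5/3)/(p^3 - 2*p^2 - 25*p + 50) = (p + 1/3)/(p^2 + 3*p - 10)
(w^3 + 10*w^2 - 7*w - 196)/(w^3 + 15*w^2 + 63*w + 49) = (w - 4)/(w + 1)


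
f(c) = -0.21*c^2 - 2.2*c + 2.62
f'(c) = -0.42*c - 2.2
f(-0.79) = 4.23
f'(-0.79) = -1.87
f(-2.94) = 7.27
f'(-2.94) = -0.97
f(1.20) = -0.32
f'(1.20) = -2.70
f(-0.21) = 3.07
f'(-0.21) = -2.11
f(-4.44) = 8.25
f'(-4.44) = -0.34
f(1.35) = -0.73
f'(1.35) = -2.77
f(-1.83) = 5.94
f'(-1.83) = -1.43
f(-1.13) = 4.84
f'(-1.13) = -1.73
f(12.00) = -54.02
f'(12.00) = -7.24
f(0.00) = 2.62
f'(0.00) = -2.20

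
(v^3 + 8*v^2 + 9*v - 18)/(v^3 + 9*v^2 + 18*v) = (v - 1)/v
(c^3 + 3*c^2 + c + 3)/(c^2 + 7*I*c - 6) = (c^2 + c*(3 - I) - 3*I)/(c + 6*I)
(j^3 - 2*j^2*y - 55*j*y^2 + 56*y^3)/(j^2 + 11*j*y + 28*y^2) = (j^2 - 9*j*y + 8*y^2)/(j + 4*y)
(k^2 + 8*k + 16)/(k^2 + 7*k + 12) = (k + 4)/(k + 3)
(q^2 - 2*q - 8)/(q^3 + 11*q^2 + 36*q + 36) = (q - 4)/(q^2 + 9*q + 18)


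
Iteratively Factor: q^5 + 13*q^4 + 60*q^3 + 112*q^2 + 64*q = (q + 1)*(q^4 + 12*q^3 + 48*q^2 + 64*q) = q*(q + 1)*(q^3 + 12*q^2 + 48*q + 64) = q*(q + 1)*(q + 4)*(q^2 + 8*q + 16) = q*(q + 1)*(q + 4)^2*(q + 4)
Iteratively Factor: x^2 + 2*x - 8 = (x - 2)*(x + 4)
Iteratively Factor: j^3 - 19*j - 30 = (j + 3)*(j^2 - 3*j - 10) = (j + 2)*(j + 3)*(j - 5)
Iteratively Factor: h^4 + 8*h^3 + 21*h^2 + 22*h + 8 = (h + 1)*(h^3 + 7*h^2 + 14*h + 8) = (h + 1)^2*(h^2 + 6*h + 8) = (h + 1)^2*(h + 4)*(h + 2)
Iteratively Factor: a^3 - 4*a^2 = (a)*(a^2 - 4*a) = a^2*(a - 4)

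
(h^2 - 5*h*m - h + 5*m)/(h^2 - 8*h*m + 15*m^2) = (h - 1)/(h - 3*m)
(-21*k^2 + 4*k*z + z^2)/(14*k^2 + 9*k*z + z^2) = (-3*k + z)/(2*k + z)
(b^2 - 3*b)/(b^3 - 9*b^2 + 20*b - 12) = b*(b - 3)/(b^3 - 9*b^2 + 20*b - 12)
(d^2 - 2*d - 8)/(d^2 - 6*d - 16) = (d - 4)/(d - 8)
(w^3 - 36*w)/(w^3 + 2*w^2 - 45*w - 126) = w*(w - 6)/(w^2 - 4*w - 21)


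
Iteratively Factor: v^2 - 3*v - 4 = (v - 4)*(v + 1)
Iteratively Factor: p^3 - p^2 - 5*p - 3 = (p + 1)*(p^2 - 2*p - 3) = (p - 3)*(p + 1)*(p + 1)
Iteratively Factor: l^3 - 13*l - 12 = (l - 4)*(l^2 + 4*l + 3) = (l - 4)*(l + 3)*(l + 1)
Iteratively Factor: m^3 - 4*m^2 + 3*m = (m)*(m^2 - 4*m + 3) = m*(m - 3)*(m - 1)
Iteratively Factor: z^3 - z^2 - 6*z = (z + 2)*(z^2 - 3*z) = z*(z + 2)*(z - 3)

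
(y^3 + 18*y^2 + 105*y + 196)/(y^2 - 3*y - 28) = (y^2 + 14*y + 49)/(y - 7)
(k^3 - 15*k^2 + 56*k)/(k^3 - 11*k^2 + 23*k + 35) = k*(k - 8)/(k^2 - 4*k - 5)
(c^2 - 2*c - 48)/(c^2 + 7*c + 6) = (c - 8)/(c + 1)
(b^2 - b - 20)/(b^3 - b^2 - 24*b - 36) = (-b^2 + b + 20)/(-b^3 + b^2 + 24*b + 36)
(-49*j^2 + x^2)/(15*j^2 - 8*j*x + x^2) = (-49*j^2 + x^2)/(15*j^2 - 8*j*x + x^2)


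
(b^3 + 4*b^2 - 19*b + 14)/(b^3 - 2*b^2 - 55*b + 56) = (b - 2)/(b - 8)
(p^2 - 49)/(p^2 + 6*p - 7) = (p - 7)/(p - 1)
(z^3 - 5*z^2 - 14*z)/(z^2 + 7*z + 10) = z*(z - 7)/(z + 5)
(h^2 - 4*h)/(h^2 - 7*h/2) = 2*(h - 4)/(2*h - 7)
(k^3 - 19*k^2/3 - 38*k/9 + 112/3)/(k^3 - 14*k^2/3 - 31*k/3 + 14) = (k - 8/3)/(k - 1)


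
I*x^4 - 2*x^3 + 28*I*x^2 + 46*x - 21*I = (x - 3*I)*(x - I)*(x + 7*I)*(I*x + 1)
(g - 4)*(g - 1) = g^2 - 5*g + 4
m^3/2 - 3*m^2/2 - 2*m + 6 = (m/2 + 1)*(m - 3)*(m - 2)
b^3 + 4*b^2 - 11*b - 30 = (b - 3)*(b + 2)*(b + 5)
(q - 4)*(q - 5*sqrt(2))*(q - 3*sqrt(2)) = q^3 - 8*sqrt(2)*q^2 - 4*q^2 + 30*q + 32*sqrt(2)*q - 120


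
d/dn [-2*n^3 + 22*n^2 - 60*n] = -6*n^2 + 44*n - 60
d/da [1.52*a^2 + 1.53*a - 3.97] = 3.04*a + 1.53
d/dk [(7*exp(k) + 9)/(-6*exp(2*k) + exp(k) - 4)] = ((7*exp(k) + 9)*(12*exp(k) - 1) - 42*exp(2*k) + 7*exp(k) - 28)*exp(k)/(6*exp(2*k) - exp(k) + 4)^2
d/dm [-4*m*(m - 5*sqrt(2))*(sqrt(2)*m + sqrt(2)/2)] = -12*sqrt(2)*m^2 - 4*sqrt(2)*m + 80*m + 20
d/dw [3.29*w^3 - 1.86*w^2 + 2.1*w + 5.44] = 9.87*w^2 - 3.72*w + 2.1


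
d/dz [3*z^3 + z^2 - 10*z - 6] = 9*z^2 + 2*z - 10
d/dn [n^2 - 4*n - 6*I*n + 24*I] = 2*n - 4 - 6*I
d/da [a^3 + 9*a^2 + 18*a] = 3*a^2 + 18*a + 18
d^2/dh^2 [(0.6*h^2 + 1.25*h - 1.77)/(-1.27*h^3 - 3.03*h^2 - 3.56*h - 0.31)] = (-1.93548*h^6 - 12.09675*h^5 + 21.673566*h^4 + 113.580182*h^3 + 154.803282*h^2 + 117.419472*h + 44.183102)/(2.048383*h^9 + 14.661261*h^8 + 52.205001*h^7 + 111.51354*h^6 + 153.495894*h^5 + 132.150693*h^4 + 65.547605*h^3 + 12.659997*h^2 + 1.026348*h + 0.029791)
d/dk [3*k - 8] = 3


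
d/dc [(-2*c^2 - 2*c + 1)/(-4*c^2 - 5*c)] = (2*c^2 + 8*c + 5)/(c^2*(16*c^2 + 40*c + 25))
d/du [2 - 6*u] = -6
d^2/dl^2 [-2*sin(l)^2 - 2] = -4*cos(2*l)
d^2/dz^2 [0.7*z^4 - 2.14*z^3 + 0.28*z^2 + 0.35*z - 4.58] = 8.4*z^2 - 12.84*z + 0.56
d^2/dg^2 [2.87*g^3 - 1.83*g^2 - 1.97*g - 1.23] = 17.22*g - 3.66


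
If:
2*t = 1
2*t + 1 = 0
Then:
No Solution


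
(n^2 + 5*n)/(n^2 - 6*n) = (n + 5)/(n - 6)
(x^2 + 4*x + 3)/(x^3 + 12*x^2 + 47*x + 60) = (x + 1)/(x^2 + 9*x + 20)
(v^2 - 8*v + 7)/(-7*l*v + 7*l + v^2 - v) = (v - 7)/(-7*l + v)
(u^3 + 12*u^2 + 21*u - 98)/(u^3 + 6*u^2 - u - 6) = (u^3 + 12*u^2 + 21*u - 98)/(u^3 + 6*u^2 - u - 6)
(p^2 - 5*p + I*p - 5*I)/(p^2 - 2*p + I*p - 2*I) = (p - 5)/(p - 2)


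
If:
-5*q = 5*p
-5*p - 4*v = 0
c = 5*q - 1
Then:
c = 4*v - 1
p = -4*v/5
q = 4*v/5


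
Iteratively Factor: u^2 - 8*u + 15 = (u - 5)*(u - 3)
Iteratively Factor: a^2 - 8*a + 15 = (a - 3)*(a - 5)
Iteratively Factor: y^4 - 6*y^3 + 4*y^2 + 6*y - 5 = (y + 1)*(y^3 - 7*y^2 + 11*y - 5) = (y - 5)*(y + 1)*(y^2 - 2*y + 1) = (y - 5)*(y - 1)*(y + 1)*(y - 1)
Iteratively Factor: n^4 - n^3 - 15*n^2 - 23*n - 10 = (n - 5)*(n^3 + 4*n^2 + 5*n + 2) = (n - 5)*(n + 1)*(n^2 + 3*n + 2) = (n - 5)*(n + 1)*(n + 2)*(n + 1)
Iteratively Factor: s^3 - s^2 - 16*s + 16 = (s + 4)*(s^2 - 5*s + 4) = (s - 4)*(s + 4)*(s - 1)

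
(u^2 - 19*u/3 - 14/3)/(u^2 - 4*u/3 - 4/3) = (u - 7)/(u - 2)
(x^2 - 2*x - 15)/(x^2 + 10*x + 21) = (x - 5)/(x + 7)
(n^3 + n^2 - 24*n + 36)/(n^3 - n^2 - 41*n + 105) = (n^2 + 4*n - 12)/(n^2 + 2*n - 35)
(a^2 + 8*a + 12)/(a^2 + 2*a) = (a + 6)/a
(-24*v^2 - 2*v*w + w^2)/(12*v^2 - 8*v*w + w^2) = (-4*v - w)/(2*v - w)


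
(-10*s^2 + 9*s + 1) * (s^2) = -10*s^4 + 9*s^3 + s^2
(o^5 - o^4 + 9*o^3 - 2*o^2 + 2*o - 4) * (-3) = -3*o^5 + 3*o^4 - 27*o^3 + 6*o^2 - 6*o + 12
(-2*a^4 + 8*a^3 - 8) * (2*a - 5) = -4*a^5 + 26*a^4 - 40*a^3 - 16*a + 40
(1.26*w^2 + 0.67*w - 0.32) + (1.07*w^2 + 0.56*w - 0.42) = 2.33*w^2 + 1.23*w - 0.74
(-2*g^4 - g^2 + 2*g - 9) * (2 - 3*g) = 6*g^5 - 4*g^4 + 3*g^3 - 8*g^2 + 31*g - 18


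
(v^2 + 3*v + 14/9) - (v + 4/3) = v^2 + 2*v + 2/9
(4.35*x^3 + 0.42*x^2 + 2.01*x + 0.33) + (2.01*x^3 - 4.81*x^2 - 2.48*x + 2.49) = 6.36*x^3 - 4.39*x^2 - 0.47*x + 2.82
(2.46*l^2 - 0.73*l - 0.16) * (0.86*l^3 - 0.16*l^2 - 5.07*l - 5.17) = 2.1156*l^5 - 1.0214*l^4 - 12.493*l^3 - 8.9915*l^2 + 4.5853*l + 0.8272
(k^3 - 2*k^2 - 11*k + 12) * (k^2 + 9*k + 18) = k^5 + 7*k^4 - 11*k^3 - 123*k^2 - 90*k + 216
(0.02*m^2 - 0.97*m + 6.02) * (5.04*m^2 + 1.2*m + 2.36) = 0.1008*m^4 - 4.8648*m^3 + 29.224*m^2 + 4.9348*m + 14.2072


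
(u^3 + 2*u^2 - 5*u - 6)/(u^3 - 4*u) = (u^2 + 4*u + 3)/(u*(u + 2))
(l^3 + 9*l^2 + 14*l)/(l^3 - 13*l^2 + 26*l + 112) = l*(l + 7)/(l^2 - 15*l + 56)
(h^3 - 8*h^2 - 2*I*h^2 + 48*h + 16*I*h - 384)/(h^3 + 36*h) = (h^2 - 8*h*(1 + I) + 64*I)/(h*(h - 6*I))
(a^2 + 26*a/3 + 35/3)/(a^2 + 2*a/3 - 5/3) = (a + 7)/(a - 1)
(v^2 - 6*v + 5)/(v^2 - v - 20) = (v - 1)/(v + 4)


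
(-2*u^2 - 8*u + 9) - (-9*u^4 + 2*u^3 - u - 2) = 9*u^4 - 2*u^3 - 2*u^2 - 7*u + 11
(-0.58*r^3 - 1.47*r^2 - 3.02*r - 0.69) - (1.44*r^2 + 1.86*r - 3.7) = -0.58*r^3 - 2.91*r^2 - 4.88*r + 3.01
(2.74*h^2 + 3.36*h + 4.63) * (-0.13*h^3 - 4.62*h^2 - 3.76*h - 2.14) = -0.3562*h^5 - 13.0956*h^4 - 26.4275*h^3 - 39.8878*h^2 - 24.5992*h - 9.9082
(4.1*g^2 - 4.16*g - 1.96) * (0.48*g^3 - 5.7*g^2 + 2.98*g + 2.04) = 1.968*g^5 - 25.3668*g^4 + 34.9892*g^3 + 7.1392*g^2 - 14.3272*g - 3.9984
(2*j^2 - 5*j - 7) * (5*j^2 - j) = 10*j^4 - 27*j^3 - 30*j^2 + 7*j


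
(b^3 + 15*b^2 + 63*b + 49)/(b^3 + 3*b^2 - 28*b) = (b^2 + 8*b + 7)/(b*(b - 4))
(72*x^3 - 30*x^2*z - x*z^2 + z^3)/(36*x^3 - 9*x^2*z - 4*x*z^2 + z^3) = (6*x + z)/(3*x + z)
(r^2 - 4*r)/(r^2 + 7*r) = (r - 4)/(r + 7)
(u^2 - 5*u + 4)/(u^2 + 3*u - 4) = (u - 4)/(u + 4)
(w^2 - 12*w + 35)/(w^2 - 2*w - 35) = (w - 5)/(w + 5)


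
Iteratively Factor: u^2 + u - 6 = (u + 3)*(u - 2)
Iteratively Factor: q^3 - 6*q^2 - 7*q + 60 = (q - 4)*(q^2 - 2*q - 15) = (q - 4)*(q + 3)*(q - 5)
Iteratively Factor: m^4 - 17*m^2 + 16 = (m - 1)*(m^3 + m^2 - 16*m - 16) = (m - 1)*(m + 1)*(m^2 - 16) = (m - 1)*(m + 1)*(m + 4)*(m - 4)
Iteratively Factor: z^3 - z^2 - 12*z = (z)*(z^2 - z - 12) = z*(z + 3)*(z - 4)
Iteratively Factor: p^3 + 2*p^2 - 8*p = (p)*(p^2 + 2*p - 8) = p*(p + 4)*(p - 2)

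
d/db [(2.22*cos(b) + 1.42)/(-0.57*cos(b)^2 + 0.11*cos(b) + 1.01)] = (1.2654*sin(b)^2 - 1.6188*cos(b) - 3.3514)*sin(b)/(-0.57*cos(b)^2 + 0.11*cos(b) + 1.01)^2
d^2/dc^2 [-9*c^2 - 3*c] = -18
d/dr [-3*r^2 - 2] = -6*r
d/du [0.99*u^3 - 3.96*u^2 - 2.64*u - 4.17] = 2.97*u^2 - 7.92*u - 2.64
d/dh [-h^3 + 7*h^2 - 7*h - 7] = -3*h^2 + 14*h - 7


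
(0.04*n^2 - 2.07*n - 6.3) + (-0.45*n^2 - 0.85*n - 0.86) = -0.41*n^2 - 2.92*n - 7.16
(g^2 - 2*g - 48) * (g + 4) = g^3 + 2*g^2 - 56*g - 192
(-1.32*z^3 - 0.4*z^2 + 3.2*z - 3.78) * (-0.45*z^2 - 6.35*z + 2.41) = 0.594*z^5 + 8.562*z^4 - 2.0812*z^3 - 19.583*z^2 + 31.715*z - 9.1098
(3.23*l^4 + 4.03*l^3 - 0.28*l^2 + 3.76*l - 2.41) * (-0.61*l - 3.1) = -1.9703*l^5 - 12.4713*l^4 - 12.3222*l^3 - 1.4256*l^2 - 10.1859*l + 7.471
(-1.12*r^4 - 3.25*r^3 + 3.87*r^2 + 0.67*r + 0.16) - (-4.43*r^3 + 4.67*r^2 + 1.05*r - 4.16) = -1.12*r^4 + 1.18*r^3 - 0.8*r^2 - 0.38*r + 4.32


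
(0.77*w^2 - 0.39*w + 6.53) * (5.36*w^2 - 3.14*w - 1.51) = 4.1272*w^4 - 4.5082*w^3 + 35.0627*w^2 - 19.9153*w - 9.8603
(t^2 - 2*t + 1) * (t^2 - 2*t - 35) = t^4 - 4*t^3 - 30*t^2 + 68*t - 35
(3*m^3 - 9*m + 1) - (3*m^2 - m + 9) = 3*m^3 - 3*m^2 - 8*m - 8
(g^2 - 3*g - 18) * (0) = 0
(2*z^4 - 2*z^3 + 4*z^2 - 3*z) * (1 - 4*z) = -8*z^5 + 10*z^4 - 18*z^3 + 16*z^2 - 3*z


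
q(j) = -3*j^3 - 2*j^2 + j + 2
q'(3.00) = -92.00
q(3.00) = -94.00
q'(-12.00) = -1247.00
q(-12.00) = 4886.00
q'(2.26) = -54.01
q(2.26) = -40.58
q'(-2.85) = -60.70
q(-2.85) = 52.35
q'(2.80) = -80.76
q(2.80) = -76.74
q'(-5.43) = -242.64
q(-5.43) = 417.91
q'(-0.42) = 1.09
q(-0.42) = 1.45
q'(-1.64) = -16.65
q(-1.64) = 8.21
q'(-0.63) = -0.05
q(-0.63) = 1.33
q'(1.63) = -29.43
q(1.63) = -14.68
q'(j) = -9*j^2 - 4*j + 1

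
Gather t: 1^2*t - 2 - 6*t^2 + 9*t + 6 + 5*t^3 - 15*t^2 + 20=5*t^3 - 21*t^2 + 10*t + 24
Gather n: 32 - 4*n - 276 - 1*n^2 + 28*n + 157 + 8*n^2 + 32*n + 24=7*n^2 + 56*n - 63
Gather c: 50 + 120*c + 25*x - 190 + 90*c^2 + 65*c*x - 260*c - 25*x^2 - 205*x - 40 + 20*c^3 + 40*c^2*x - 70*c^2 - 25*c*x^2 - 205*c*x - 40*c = 20*c^3 + c^2*(40*x + 20) + c*(-25*x^2 - 140*x - 180) - 25*x^2 - 180*x - 180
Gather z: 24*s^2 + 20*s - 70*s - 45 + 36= 24*s^2 - 50*s - 9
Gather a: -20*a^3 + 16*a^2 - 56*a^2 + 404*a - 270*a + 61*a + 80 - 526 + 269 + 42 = -20*a^3 - 40*a^2 + 195*a - 135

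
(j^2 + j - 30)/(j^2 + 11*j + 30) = (j - 5)/(j + 5)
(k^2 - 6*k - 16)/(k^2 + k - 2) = (k - 8)/(k - 1)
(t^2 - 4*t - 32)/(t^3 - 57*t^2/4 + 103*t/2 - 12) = 4*(t + 4)/(4*t^2 - 25*t + 6)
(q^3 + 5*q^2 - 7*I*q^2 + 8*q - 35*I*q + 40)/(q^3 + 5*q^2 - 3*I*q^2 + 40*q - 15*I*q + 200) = (q + I)/(q + 5*I)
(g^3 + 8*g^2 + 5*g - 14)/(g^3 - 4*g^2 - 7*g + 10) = (g + 7)/(g - 5)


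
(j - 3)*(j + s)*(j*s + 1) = j^3*s + j^2*s^2 - 3*j^2*s + j^2 - 3*j*s^2 + j*s - 3*j - 3*s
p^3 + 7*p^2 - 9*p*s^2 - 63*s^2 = (p + 7)*(p - 3*s)*(p + 3*s)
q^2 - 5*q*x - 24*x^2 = (q - 8*x)*(q + 3*x)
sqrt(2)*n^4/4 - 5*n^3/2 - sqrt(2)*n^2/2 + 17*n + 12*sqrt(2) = (n/2 + sqrt(2)/2)*(n - 4*sqrt(2))*(n - 3*sqrt(2))*(sqrt(2)*n/2 + 1)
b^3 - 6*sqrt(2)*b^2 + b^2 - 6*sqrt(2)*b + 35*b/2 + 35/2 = (b + 1)*(b - 7*sqrt(2)/2)*(b - 5*sqrt(2)/2)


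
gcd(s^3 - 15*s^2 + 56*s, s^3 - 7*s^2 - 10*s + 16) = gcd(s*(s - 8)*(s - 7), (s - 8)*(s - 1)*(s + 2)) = s - 8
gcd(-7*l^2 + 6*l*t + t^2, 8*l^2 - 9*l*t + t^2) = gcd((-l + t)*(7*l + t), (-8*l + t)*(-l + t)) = -l + t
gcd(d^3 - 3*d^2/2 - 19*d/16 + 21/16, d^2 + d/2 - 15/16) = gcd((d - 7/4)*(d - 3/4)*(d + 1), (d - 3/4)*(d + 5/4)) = d - 3/4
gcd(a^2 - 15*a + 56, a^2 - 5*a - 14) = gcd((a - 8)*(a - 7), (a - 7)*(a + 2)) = a - 7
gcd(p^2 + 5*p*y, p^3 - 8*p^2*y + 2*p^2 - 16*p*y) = p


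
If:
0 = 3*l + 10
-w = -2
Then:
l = -10/3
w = 2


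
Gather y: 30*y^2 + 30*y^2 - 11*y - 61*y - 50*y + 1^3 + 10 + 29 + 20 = 60*y^2 - 122*y + 60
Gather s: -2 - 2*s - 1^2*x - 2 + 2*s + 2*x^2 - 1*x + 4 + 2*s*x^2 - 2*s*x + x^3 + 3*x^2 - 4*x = s*(2*x^2 - 2*x) + x^3 + 5*x^2 - 6*x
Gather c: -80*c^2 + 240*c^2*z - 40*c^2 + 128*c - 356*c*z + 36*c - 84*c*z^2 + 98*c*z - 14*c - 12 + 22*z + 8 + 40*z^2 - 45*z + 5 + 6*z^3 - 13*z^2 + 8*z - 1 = c^2*(240*z - 120) + c*(-84*z^2 - 258*z + 150) + 6*z^3 + 27*z^2 - 15*z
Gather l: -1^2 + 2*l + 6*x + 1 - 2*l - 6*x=0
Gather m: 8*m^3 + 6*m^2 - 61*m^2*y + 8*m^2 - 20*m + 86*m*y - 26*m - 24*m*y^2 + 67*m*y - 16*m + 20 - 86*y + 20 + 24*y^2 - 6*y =8*m^3 + m^2*(14 - 61*y) + m*(-24*y^2 + 153*y - 62) + 24*y^2 - 92*y + 40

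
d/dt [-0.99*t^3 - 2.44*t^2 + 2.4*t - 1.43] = -2.97*t^2 - 4.88*t + 2.4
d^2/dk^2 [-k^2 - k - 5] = -2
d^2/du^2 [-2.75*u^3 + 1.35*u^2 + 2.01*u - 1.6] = 2.7 - 16.5*u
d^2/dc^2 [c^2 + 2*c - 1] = 2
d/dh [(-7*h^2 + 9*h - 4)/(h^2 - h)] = 2*(-h^2 + 4*h - 2)/(h^2*(h^2 - 2*h + 1))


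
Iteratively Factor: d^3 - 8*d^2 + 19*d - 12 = (d - 1)*(d^2 - 7*d + 12) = (d - 4)*(d - 1)*(d - 3)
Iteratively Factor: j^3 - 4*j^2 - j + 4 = (j - 4)*(j^2 - 1) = (j - 4)*(j - 1)*(j + 1)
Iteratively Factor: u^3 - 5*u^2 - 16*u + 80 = (u + 4)*(u^2 - 9*u + 20) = (u - 5)*(u + 4)*(u - 4)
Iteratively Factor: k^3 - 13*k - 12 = (k + 1)*(k^2 - k - 12) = (k + 1)*(k + 3)*(k - 4)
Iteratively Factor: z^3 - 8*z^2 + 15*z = (z)*(z^2 - 8*z + 15) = z*(z - 3)*(z - 5)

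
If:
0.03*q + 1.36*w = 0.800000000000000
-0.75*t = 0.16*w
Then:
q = 26.6666666666667 - 45.3333333333333*w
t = -0.213333333333333*w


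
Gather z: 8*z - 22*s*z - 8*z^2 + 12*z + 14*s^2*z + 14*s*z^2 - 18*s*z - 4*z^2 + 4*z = z^2*(14*s - 12) + z*(14*s^2 - 40*s + 24)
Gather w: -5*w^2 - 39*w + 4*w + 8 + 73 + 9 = -5*w^2 - 35*w + 90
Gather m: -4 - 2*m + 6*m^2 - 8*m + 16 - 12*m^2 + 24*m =-6*m^2 + 14*m + 12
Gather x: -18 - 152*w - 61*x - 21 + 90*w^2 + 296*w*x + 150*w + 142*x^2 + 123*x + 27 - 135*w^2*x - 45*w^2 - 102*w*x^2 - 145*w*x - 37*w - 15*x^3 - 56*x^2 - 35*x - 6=45*w^2 - 39*w - 15*x^3 + x^2*(86 - 102*w) + x*(-135*w^2 + 151*w + 27) - 18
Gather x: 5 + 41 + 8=54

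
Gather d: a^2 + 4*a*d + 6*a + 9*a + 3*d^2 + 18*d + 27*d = a^2 + 15*a + 3*d^2 + d*(4*a + 45)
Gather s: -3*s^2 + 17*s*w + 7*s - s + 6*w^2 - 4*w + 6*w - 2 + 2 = -3*s^2 + s*(17*w + 6) + 6*w^2 + 2*w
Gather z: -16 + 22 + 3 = 9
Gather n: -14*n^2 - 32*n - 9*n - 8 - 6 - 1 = -14*n^2 - 41*n - 15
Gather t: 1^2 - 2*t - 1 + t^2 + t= t^2 - t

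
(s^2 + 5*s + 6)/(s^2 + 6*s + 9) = (s + 2)/(s + 3)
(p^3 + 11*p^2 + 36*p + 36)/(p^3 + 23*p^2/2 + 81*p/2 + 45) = 2*(p + 2)/(2*p + 5)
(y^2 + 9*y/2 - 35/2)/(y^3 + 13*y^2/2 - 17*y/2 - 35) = 1/(y + 2)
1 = 1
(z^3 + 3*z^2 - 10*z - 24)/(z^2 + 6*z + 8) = z - 3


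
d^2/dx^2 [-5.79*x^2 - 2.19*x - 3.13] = -11.5800000000000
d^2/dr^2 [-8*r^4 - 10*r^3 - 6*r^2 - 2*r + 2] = -96*r^2 - 60*r - 12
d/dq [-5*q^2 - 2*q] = -10*q - 2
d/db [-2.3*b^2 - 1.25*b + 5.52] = -4.6*b - 1.25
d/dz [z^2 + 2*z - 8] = 2*z + 2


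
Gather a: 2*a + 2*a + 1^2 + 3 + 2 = 4*a + 6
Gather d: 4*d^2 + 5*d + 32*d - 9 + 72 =4*d^2 + 37*d + 63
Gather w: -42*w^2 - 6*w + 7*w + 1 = -42*w^2 + w + 1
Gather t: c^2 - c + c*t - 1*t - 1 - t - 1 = c^2 - c + t*(c - 2) - 2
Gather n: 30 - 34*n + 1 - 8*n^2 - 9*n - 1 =-8*n^2 - 43*n + 30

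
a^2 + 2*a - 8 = (a - 2)*(a + 4)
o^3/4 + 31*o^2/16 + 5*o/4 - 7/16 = (o/4 + 1/4)*(o - 1/4)*(o + 7)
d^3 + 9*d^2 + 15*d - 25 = (d - 1)*(d + 5)^2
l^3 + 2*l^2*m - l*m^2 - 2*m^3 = (l - m)*(l + m)*(l + 2*m)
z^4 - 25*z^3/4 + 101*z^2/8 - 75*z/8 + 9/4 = (z - 3)*(z - 2)*(z - 3/4)*(z - 1/2)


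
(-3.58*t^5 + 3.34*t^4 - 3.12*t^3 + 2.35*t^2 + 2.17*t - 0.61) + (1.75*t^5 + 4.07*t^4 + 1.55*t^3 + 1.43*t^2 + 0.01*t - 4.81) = -1.83*t^5 + 7.41*t^4 - 1.57*t^3 + 3.78*t^2 + 2.18*t - 5.42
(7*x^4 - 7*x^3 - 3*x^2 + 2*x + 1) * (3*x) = 21*x^5 - 21*x^4 - 9*x^3 + 6*x^2 + 3*x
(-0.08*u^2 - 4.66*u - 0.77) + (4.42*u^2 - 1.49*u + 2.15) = 4.34*u^2 - 6.15*u + 1.38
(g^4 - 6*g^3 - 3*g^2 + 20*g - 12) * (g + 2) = g^5 - 4*g^4 - 15*g^3 + 14*g^2 + 28*g - 24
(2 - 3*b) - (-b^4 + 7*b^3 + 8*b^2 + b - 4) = b^4 - 7*b^3 - 8*b^2 - 4*b + 6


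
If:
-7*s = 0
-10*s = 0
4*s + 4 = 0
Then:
No Solution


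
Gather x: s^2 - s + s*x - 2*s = s^2 + s*x - 3*s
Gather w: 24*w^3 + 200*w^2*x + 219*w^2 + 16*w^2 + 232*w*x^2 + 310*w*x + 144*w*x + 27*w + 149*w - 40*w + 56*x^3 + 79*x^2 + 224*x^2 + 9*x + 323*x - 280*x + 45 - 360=24*w^3 + w^2*(200*x + 235) + w*(232*x^2 + 454*x + 136) + 56*x^3 + 303*x^2 + 52*x - 315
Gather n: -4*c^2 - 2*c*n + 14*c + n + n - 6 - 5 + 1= -4*c^2 + 14*c + n*(2 - 2*c) - 10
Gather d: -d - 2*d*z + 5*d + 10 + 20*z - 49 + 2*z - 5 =d*(4 - 2*z) + 22*z - 44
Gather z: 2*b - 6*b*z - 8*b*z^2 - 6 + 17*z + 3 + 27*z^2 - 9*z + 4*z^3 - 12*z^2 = 2*b + 4*z^3 + z^2*(15 - 8*b) + z*(8 - 6*b) - 3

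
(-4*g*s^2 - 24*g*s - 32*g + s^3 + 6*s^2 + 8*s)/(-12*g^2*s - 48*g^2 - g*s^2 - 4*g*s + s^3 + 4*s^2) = (s + 2)/(3*g + s)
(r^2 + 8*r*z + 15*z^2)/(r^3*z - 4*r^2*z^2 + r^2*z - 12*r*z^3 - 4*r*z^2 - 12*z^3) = (-r^2 - 8*r*z - 15*z^2)/(z*(-r^3 + 4*r^2*z - r^2 + 12*r*z^2 + 4*r*z + 12*z^2))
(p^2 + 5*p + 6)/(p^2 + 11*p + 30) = (p^2 + 5*p + 6)/(p^2 + 11*p + 30)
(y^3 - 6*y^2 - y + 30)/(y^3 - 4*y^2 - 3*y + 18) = (y - 5)/(y - 3)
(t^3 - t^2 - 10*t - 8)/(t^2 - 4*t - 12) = (t^2 - 3*t - 4)/(t - 6)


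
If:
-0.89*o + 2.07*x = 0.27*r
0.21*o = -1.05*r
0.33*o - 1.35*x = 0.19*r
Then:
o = 0.00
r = 0.00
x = 0.00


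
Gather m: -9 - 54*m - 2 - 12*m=-66*m - 11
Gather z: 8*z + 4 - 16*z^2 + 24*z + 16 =-16*z^2 + 32*z + 20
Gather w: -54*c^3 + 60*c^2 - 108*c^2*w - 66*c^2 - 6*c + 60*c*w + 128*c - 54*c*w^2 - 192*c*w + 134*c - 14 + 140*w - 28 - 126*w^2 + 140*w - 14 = -54*c^3 - 6*c^2 + 256*c + w^2*(-54*c - 126) + w*(-108*c^2 - 132*c + 280) - 56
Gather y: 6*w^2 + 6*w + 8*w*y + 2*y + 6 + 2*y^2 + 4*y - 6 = 6*w^2 + 6*w + 2*y^2 + y*(8*w + 6)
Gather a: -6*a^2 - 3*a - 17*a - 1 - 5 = -6*a^2 - 20*a - 6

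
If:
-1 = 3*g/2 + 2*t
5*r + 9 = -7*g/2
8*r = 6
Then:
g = -51/14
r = 3/4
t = 125/56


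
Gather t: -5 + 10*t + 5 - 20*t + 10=10 - 10*t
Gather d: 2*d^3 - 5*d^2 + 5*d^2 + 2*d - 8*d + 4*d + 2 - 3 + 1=2*d^3 - 2*d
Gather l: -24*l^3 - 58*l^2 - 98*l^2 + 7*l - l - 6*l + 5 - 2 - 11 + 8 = -24*l^3 - 156*l^2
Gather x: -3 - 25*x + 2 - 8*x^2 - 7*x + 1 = -8*x^2 - 32*x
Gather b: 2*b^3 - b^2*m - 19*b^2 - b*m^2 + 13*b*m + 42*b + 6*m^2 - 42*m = 2*b^3 + b^2*(-m - 19) + b*(-m^2 + 13*m + 42) + 6*m^2 - 42*m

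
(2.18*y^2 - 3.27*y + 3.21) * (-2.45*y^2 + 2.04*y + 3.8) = -5.341*y^4 + 12.4587*y^3 - 6.2513*y^2 - 5.8776*y + 12.198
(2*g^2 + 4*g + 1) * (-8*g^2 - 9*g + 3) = -16*g^4 - 50*g^3 - 38*g^2 + 3*g + 3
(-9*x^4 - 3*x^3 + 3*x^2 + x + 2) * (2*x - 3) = -18*x^5 + 21*x^4 + 15*x^3 - 7*x^2 + x - 6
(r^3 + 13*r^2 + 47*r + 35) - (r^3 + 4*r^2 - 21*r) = 9*r^2 + 68*r + 35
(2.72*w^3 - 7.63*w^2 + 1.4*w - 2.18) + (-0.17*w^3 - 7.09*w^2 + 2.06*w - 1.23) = 2.55*w^3 - 14.72*w^2 + 3.46*w - 3.41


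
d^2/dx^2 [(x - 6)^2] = 2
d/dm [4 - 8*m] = -8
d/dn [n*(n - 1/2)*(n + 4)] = 3*n^2 + 7*n - 2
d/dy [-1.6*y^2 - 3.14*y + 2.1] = -3.2*y - 3.14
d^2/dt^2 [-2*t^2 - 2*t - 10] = -4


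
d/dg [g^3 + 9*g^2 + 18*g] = 3*g^2 + 18*g + 18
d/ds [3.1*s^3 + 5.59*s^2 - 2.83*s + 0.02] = 9.3*s^2 + 11.18*s - 2.83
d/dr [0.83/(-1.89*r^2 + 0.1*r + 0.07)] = (3.1374*r - 0.083)/(-1.89*r^2 + 0.1*r + 0.07)^2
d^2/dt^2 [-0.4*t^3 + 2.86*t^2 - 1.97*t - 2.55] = 5.72 - 2.4*t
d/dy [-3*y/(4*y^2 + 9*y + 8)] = 12*(y^2 - 2)/(16*y^4 + 72*y^3 + 145*y^2 + 144*y + 64)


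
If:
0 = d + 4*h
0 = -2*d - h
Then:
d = 0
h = 0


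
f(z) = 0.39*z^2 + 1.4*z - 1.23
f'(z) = 0.78*z + 1.4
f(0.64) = -0.17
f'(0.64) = 1.90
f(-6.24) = 5.22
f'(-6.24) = -3.47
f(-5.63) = 3.25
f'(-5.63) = -2.99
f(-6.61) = 6.56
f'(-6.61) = -3.76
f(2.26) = 3.93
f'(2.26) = 3.16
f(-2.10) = -2.45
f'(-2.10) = -0.24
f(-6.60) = 6.52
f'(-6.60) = -3.75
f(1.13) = 0.85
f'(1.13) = 2.28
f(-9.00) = 17.76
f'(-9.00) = -5.62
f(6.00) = 21.21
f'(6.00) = 6.08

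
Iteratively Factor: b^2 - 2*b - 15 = (b + 3)*(b - 5)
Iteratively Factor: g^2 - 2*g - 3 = (g - 3)*(g + 1)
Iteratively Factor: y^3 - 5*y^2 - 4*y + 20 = (y + 2)*(y^2 - 7*y + 10) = (y - 2)*(y + 2)*(y - 5)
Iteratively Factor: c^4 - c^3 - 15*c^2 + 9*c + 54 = (c + 2)*(c^3 - 3*c^2 - 9*c + 27) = (c - 3)*(c + 2)*(c^2 - 9) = (c - 3)^2*(c + 2)*(c + 3)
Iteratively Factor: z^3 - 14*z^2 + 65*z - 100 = (z - 5)*(z^2 - 9*z + 20) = (z - 5)*(z - 4)*(z - 5)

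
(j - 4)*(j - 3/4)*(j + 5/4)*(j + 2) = j^4 - 3*j^3/2 - 159*j^2/16 - 17*j/8 + 15/2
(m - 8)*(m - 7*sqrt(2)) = m^2 - 7*sqrt(2)*m - 8*m + 56*sqrt(2)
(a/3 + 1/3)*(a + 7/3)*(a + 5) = a^3/3 + 25*a^2/9 + 19*a/3 + 35/9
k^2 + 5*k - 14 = (k - 2)*(k + 7)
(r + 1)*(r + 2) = r^2 + 3*r + 2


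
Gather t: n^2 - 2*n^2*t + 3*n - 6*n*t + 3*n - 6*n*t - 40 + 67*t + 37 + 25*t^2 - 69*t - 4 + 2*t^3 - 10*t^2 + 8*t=n^2 + 6*n + 2*t^3 + 15*t^2 + t*(-2*n^2 - 12*n + 6) - 7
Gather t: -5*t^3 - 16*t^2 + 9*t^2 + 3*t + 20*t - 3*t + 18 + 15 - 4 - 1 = -5*t^3 - 7*t^2 + 20*t + 28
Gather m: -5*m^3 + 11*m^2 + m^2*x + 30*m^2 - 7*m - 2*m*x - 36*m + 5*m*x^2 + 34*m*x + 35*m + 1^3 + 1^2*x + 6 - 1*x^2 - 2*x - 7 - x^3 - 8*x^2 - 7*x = -5*m^3 + m^2*(x + 41) + m*(5*x^2 + 32*x - 8) - x^3 - 9*x^2 - 8*x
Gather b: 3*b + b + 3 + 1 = 4*b + 4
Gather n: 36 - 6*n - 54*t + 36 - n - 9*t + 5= -7*n - 63*t + 77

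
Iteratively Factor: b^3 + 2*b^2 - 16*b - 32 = (b - 4)*(b^2 + 6*b + 8) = (b - 4)*(b + 2)*(b + 4)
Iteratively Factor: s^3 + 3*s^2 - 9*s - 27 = (s + 3)*(s^2 - 9) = (s + 3)^2*(s - 3)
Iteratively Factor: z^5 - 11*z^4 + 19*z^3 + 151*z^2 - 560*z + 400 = (z + 4)*(z^4 - 15*z^3 + 79*z^2 - 165*z + 100) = (z - 5)*(z + 4)*(z^3 - 10*z^2 + 29*z - 20) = (z - 5)*(z - 1)*(z + 4)*(z^2 - 9*z + 20) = (z - 5)^2*(z - 1)*(z + 4)*(z - 4)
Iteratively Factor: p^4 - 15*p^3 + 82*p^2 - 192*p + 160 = (p - 4)*(p^3 - 11*p^2 + 38*p - 40) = (p - 5)*(p - 4)*(p^2 - 6*p + 8) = (p - 5)*(p - 4)*(p - 2)*(p - 4)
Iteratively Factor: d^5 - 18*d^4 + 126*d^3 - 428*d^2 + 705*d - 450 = (d - 3)*(d^4 - 15*d^3 + 81*d^2 - 185*d + 150) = (d - 3)*(d - 2)*(d^3 - 13*d^2 + 55*d - 75) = (d - 3)^2*(d - 2)*(d^2 - 10*d + 25) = (d - 5)*(d - 3)^2*(d - 2)*(d - 5)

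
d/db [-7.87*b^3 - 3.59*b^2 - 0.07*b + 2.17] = -23.61*b^2 - 7.18*b - 0.07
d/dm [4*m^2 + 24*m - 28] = 8*m + 24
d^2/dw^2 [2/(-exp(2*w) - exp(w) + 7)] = 2*(-2*(2*exp(w) + 1)^2*exp(w) + (4*exp(w) + 1)*(exp(2*w) + exp(w) - 7))*exp(w)/(exp(2*w) + exp(w) - 7)^3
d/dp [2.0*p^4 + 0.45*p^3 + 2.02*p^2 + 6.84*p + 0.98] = 8.0*p^3 + 1.35*p^2 + 4.04*p + 6.84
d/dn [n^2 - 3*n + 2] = 2*n - 3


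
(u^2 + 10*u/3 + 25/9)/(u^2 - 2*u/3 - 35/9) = (3*u + 5)/(3*u - 7)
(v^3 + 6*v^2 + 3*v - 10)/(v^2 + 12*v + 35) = (v^2 + v - 2)/(v + 7)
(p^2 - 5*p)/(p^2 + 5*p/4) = 4*(p - 5)/(4*p + 5)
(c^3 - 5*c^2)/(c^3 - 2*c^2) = (c - 5)/(c - 2)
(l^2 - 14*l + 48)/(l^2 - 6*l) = (l - 8)/l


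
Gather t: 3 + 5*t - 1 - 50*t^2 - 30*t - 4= -50*t^2 - 25*t - 2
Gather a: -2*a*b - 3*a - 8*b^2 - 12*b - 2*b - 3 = a*(-2*b - 3) - 8*b^2 - 14*b - 3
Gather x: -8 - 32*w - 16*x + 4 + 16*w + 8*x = -16*w - 8*x - 4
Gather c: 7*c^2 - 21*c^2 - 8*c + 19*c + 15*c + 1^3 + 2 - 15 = -14*c^2 + 26*c - 12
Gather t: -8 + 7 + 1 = 0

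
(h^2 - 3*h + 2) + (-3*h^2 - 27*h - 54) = -2*h^2 - 30*h - 52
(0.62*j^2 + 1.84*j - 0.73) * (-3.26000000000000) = -2.0212*j^2 - 5.9984*j + 2.3798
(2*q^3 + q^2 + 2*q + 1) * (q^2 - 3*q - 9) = 2*q^5 - 5*q^4 - 19*q^3 - 14*q^2 - 21*q - 9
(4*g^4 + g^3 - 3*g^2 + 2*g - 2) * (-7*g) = -28*g^5 - 7*g^4 + 21*g^3 - 14*g^2 + 14*g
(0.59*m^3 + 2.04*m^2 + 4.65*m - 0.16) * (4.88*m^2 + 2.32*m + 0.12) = 2.8792*m^5 + 11.324*m^4 + 27.4956*m^3 + 10.252*m^2 + 0.1868*m - 0.0192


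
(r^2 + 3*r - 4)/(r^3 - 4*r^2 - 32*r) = (r - 1)/(r*(r - 8))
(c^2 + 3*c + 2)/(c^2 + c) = (c + 2)/c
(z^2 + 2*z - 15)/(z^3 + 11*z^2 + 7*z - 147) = (z + 5)/(z^2 + 14*z + 49)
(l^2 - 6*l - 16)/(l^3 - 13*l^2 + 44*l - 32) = (l + 2)/(l^2 - 5*l + 4)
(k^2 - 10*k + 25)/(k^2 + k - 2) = (k^2 - 10*k + 25)/(k^2 + k - 2)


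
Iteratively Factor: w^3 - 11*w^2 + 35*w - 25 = (w - 1)*(w^2 - 10*w + 25) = (w - 5)*(w - 1)*(w - 5)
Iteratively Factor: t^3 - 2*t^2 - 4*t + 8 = (t - 2)*(t^2 - 4) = (t - 2)^2*(t + 2)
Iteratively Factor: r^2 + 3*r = (r + 3)*(r)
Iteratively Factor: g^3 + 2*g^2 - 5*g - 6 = (g - 2)*(g^2 + 4*g + 3) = (g - 2)*(g + 1)*(g + 3)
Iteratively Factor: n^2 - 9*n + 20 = (n - 5)*(n - 4)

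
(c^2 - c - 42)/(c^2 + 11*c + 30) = (c - 7)/(c + 5)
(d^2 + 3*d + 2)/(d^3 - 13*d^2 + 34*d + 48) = (d + 2)/(d^2 - 14*d + 48)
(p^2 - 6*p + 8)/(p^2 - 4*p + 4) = (p - 4)/(p - 2)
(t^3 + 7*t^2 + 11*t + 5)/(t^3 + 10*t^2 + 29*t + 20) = (t + 1)/(t + 4)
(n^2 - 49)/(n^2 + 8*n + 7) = (n - 7)/(n + 1)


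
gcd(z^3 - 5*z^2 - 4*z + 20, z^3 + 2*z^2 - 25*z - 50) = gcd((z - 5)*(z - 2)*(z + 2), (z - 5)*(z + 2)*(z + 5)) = z^2 - 3*z - 10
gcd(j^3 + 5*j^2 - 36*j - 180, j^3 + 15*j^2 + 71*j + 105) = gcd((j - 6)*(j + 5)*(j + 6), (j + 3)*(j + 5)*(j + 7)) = j + 5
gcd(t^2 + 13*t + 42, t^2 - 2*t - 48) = t + 6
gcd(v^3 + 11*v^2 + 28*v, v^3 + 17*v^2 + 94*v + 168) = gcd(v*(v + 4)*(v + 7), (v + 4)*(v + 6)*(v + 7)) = v^2 + 11*v + 28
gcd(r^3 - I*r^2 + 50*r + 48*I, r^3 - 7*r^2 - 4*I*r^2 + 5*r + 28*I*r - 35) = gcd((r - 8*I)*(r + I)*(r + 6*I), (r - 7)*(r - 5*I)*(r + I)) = r + I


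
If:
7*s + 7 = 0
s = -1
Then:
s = -1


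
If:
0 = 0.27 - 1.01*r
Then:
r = 0.27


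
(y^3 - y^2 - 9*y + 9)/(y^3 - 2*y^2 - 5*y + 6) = (y + 3)/(y + 2)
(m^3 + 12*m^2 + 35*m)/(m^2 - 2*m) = (m^2 + 12*m + 35)/(m - 2)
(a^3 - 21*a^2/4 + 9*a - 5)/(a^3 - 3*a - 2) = (4*a^2 - 13*a + 10)/(4*(a^2 + 2*a + 1))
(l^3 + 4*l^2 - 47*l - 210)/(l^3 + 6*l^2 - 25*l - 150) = (l - 7)/(l - 5)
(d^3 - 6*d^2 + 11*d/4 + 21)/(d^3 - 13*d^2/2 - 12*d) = (d^2 - 15*d/2 + 14)/(d*(d - 8))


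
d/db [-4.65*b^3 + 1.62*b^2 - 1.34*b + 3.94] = -13.95*b^2 + 3.24*b - 1.34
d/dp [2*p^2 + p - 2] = 4*p + 1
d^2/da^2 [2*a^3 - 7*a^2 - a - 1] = 12*a - 14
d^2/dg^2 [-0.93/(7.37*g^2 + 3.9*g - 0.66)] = (101.029434*g^2 + 53.46198*g - 0.93*(14.74*g + 3.9)*(29.48*g + 7.8) - 9.047412)/(7.37*g^2 + 3.9*g - 0.66)^3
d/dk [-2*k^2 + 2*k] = 2 - 4*k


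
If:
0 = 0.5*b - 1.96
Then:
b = 3.92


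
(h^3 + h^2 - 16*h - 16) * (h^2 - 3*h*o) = h^5 - 3*h^4*o + h^4 - 3*h^3*o - 16*h^3 + 48*h^2*o - 16*h^2 + 48*h*o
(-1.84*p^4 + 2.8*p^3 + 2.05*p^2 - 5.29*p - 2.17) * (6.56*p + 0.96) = -12.0704*p^5 + 16.6016*p^4 + 16.136*p^3 - 32.7344*p^2 - 19.3136*p - 2.0832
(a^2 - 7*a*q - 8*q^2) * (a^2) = a^4 - 7*a^3*q - 8*a^2*q^2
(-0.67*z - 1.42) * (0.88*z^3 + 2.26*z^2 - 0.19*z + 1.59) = -0.5896*z^4 - 2.7638*z^3 - 3.0819*z^2 - 0.7955*z - 2.2578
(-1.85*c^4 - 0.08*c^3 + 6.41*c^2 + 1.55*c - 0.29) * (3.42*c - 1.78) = -6.327*c^5 + 3.0194*c^4 + 22.0646*c^3 - 6.1088*c^2 - 3.7508*c + 0.5162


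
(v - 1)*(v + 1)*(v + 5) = v^3 + 5*v^2 - v - 5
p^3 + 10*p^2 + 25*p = p*(p + 5)^2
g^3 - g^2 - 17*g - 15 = (g - 5)*(g + 1)*(g + 3)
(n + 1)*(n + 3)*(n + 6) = n^3 + 10*n^2 + 27*n + 18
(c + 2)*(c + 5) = c^2 + 7*c + 10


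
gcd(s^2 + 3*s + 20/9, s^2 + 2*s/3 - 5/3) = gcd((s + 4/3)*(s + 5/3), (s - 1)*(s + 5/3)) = s + 5/3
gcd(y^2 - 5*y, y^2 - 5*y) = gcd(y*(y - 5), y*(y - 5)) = y^2 - 5*y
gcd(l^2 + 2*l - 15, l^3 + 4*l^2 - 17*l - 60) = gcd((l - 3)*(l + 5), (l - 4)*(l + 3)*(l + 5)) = l + 5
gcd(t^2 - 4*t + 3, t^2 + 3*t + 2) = 1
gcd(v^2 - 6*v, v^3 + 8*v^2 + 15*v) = v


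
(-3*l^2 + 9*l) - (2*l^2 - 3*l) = -5*l^2 + 12*l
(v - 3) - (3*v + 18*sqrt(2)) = -2*v - 18*sqrt(2) - 3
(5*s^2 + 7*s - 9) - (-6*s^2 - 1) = 11*s^2 + 7*s - 8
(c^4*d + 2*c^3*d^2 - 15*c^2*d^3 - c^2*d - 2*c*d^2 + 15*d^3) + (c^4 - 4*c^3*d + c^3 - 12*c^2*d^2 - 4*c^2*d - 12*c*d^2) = c^4*d + c^4 + 2*c^3*d^2 - 4*c^3*d + c^3 - 15*c^2*d^3 - 12*c^2*d^2 - 5*c^2*d - 14*c*d^2 + 15*d^3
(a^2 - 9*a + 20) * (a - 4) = a^3 - 13*a^2 + 56*a - 80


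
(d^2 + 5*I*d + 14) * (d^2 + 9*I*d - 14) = d^4 + 14*I*d^3 - 45*d^2 + 56*I*d - 196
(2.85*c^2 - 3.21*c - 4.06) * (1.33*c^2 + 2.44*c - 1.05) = 3.7905*c^4 + 2.6847*c^3 - 16.2247*c^2 - 6.5359*c + 4.263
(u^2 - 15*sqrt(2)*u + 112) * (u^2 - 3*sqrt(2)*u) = u^4 - 18*sqrt(2)*u^3 + 202*u^2 - 336*sqrt(2)*u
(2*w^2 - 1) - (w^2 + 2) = w^2 - 3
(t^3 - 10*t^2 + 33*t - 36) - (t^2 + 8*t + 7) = t^3 - 11*t^2 + 25*t - 43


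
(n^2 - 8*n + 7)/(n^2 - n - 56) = (-n^2 + 8*n - 7)/(-n^2 + n + 56)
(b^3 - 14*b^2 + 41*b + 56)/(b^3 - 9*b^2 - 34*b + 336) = (b + 1)/(b + 6)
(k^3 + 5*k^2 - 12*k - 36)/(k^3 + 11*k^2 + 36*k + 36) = (k - 3)/(k + 3)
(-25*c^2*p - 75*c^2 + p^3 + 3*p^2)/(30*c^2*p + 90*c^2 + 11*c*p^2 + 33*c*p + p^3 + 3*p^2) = (-5*c + p)/(6*c + p)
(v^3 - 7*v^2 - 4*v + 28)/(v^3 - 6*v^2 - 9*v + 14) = (v - 2)/(v - 1)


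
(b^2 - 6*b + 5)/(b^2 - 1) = (b - 5)/(b + 1)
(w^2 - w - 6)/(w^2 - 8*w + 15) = (w + 2)/(w - 5)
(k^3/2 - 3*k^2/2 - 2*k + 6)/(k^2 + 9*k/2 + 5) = (k^2 - 5*k + 6)/(2*k + 5)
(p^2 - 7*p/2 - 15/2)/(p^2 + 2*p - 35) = (p + 3/2)/(p + 7)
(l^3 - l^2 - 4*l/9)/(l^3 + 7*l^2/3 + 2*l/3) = (l - 4/3)/(l + 2)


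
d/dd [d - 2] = 1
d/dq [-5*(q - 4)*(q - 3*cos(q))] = -5*q + 5*(4 - q)*(3*sin(q) + 1) + 15*cos(q)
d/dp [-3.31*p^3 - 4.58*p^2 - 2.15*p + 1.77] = -9.93*p^2 - 9.16*p - 2.15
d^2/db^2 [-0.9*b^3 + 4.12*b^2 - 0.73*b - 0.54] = 8.24 - 5.4*b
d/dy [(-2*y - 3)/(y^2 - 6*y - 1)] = 2*(y^2 + 3*y - 8)/(y^4 - 12*y^3 + 34*y^2 + 12*y + 1)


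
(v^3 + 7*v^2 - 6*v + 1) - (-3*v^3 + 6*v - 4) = 4*v^3 + 7*v^2 - 12*v + 5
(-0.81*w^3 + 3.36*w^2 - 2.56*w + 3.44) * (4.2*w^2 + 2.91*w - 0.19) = -3.402*w^5 + 11.7549*w^4 - 0.820500000000001*w^3 + 6.36*w^2 + 10.4968*w - 0.6536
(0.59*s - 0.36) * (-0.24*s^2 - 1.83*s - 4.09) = -0.1416*s^3 - 0.9933*s^2 - 1.7543*s + 1.4724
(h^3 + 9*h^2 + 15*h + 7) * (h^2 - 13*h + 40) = h^5 - 4*h^4 - 62*h^3 + 172*h^2 + 509*h + 280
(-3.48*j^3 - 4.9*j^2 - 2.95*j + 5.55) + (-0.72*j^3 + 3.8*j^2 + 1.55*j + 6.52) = -4.2*j^3 - 1.1*j^2 - 1.4*j + 12.07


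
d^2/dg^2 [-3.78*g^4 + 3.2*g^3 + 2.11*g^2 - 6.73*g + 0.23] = -45.36*g^2 + 19.2*g + 4.22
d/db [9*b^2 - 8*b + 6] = 18*b - 8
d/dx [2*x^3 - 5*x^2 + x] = 6*x^2 - 10*x + 1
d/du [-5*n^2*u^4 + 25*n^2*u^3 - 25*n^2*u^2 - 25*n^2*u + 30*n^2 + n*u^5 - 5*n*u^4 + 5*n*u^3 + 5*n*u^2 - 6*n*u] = n*(-20*n*u^3 + 75*n*u^2 - 50*n*u - 25*n + 5*u^4 - 20*u^3 + 15*u^2 + 10*u - 6)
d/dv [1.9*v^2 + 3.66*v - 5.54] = 3.8*v + 3.66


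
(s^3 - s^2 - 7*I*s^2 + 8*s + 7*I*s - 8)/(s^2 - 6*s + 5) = (s^2 - 7*I*s + 8)/(s - 5)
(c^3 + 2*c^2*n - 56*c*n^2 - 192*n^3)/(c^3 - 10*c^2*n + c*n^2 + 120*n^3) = (c^2 + 10*c*n + 24*n^2)/(c^2 - 2*c*n - 15*n^2)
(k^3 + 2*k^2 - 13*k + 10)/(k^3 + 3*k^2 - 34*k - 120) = (k^2 - 3*k + 2)/(k^2 - 2*k - 24)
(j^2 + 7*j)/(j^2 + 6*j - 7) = j/(j - 1)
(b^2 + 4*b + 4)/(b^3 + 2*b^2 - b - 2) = (b + 2)/(b^2 - 1)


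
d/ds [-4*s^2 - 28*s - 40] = -8*s - 28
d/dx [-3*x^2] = -6*x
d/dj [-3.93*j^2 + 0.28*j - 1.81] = 0.28 - 7.86*j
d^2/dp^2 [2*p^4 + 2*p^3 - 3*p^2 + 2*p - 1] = 24*p^2 + 12*p - 6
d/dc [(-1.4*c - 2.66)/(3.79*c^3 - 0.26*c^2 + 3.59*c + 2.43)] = (10.612*c^3 + 29.8802*c^2 - 1.3832*c + 6.1474)/(14.3641*c^6 - 1.9708*c^5 + 27.2798*c^4 + 16.5526*c^3 + 11.6245*c^2 + 17.4474*c + 5.9049)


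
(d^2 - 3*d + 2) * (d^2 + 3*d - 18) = d^4 - 25*d^2 + 60*d - 36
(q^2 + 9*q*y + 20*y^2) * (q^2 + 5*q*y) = q^4 + 14*q^3*y + 65*q^2*y^2 + 100*q*y^3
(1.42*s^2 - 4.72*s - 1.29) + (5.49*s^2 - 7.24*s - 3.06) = 6.91*s^2 - 11.96*s - 4.35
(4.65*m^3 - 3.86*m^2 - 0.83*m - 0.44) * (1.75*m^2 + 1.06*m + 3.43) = 8.1375*m^5 - 1.826*m^4 + 10.4054*m^3 - 14.8896*m^2 - 3.3133*m - 1.5092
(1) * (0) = 0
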